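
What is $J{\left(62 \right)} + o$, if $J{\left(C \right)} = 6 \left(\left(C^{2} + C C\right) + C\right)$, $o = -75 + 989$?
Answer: $47414$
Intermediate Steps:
$o = 914$
$J{\left(C \right)} = 6 C + 12 C^{2}$ ($J{\left(C \right)} = 6 \left(\left(C^{2} + C^{2}\right) + C\right) = 6 \left(2 C^{2} + C\right) = 6 \left(C + 2 C^{2}\right) = 6 C + 12 C^{2}$)
$J{\left(62 \right)} + o = 6 \cdot 62 \left(1 + 2 \cdot 62\right) + 914 = 6 \cdot 62 \left(1 + 124\right) + 914 = 6 \cdot 62 \cdot 125 + 914 = 46500 + 914 = 47414$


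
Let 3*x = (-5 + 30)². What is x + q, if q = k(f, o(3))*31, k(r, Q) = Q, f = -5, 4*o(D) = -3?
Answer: 2221/12 ≈ 185.08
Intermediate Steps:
o(D) = -¾ (o(D) = (¼)*(-3) = -¾)
x = 625/3 (x = (-5 + 30)²/3 = (⅓)*25² = (⅓)*625 = 625/3 ≈ 208.33)
q = -93/4 (q = -¾*31 = -93/4 ≈ -23.250)
x + q = 625/3 - 93/4 = 2221/12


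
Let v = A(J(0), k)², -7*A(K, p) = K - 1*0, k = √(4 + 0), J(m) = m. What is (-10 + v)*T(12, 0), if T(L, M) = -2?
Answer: 20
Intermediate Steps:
k = 2 (k = √4 = 2)
A(K, p) = -K/7 (A(K, p) = -(K - 1*0)/7 = -(K + 0)/7 = -K/7)
v = 0 (v = (-⅐*0)² = 0² = 0)
(-10 + v)*T(12, 0) = (-10 + 0)*(-2) = -10*(-2) = 20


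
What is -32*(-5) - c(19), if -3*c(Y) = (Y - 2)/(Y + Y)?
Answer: 18257/114 ≈ 160.15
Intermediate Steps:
c(Y) = -(-2 + Y)/(6*Y) (c(Y) = -(Y - 2)/(3*(Y + Y)) = -(-2 + Y)/(3*(2*Y)) = -(-2 + Y)*1/(2*Y)/3 = -(-2 + Y)/(6*Y))
-32*(-5) - c(19) = -32*(-5) - (2 - 1*19)/(6*19) = 160 - (2 - 19)/(6*19) = 160 - (-17)/(6*19) = 160 - 1*(-17/114) = 160 + 17/114 = 18257/114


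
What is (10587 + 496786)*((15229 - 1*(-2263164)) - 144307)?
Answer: 1082777616078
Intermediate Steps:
(10587 + 496786)*((15229 - 1*(-2263164)) - 144307) = 507373*((15229 + 2263164) - 144307) = 507373*(2278393 - 144307) = 507373*2134086 = 1082777616078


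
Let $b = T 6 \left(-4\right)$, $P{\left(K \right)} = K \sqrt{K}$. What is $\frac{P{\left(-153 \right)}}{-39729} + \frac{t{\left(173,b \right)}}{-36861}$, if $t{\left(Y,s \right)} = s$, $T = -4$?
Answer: $- \frac{32}{12287} + \frac{9 i \sqrt{17}}{779} \approx -0.0026044 + 0.047635 i$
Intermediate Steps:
$P{\left(K \right)} = K^{\frac{3}{2}}$
$b = 96$ ($b = \left(-4\right) 6 \left(-4\right) = \left(-24\right) \left(-4\right) = 96$)
$\frac{P{\left(-153 \right)}}{-39729} + \frac{t{\left(173,b \right)}}{-36861} = \frac{\left(-153\right)^{\frac{3}{2}}}{-39729} + \frac{96}{-36861} = - 459 i \sqrt{17} \left(- \frac{1}{39729}\right) + 96 \left(- \frac{1}{36861}\right) = \frac{9 i \sqrt{17}}{779} - \frac{32}{12287} = - \frac{32}{12287} + \frac{9 i \sqrt{17}}{779}$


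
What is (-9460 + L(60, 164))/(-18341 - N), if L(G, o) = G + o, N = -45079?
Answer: -4618/13369 ≈ -0.34543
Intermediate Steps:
(-9460 + L(60, 164))/(-18341 - N) = (-9460 + (60 + 164))/(-18341 - 1*(-45079)) = (-9460 + 224)/(-18341 + 45079) = -9236/26738 = -9236*1/26738 = -4618/13369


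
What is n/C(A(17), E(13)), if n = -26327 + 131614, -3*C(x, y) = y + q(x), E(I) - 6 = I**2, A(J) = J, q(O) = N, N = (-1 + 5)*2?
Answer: -105287/61 ≈ -1726.0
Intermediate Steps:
N = 8 (N = 4*2 = 8)
q(O) = 8
E(I) = 6 + I**2
C(x, y) = -8/3 - y/3 (C(x, y) = -(y + 8)/3 = -(8 + y)/3 = -8/3 - y/3)
n = 105287
n/C(A(17), E(13)) = 105287/(-8/3 - (6 + 13**2)/3) = 105287/(-8/3 - (6 + 169)/3) = 105287/(-8/3 - 1/3*175) = 105287/(-8/3 - 175/3) = 105287/(-61) = 105287*(-1/61) = -105287/61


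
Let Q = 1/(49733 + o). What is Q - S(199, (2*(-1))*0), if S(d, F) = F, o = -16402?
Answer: 1/33331 ≈ 3.0002e-5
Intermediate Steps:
Q = 1/33331 (Q = 1/(49733 - 16402) = 1/33331 ≈ 3.0002e-5)
Q - S(199, (2*(-1))*0) = 1/33331 - 2*(-1)*0 = 1/33331 - (-2)*0 = 1/33331 - 1*0 = 1/33331 + 0 = 1/33331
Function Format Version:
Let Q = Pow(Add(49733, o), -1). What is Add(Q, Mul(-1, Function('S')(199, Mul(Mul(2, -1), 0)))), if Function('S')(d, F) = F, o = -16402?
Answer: Rational(1, 33331) ≈ 3.0002e-5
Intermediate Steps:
Q = Rational(1, 33331) (Q = Pow(Add(49733, -16402), -1) = Pow(33331, -1) = Rational(1, 33331) ≈ 3.0002e-5)
Add(Q, Mul(-1, Function('S')(199, Mul(Mul(2, -1), 0)))) = Add(Rational(1, 33331), Mul(-1, Mul(Mul(2, -1), 0))) = Add(Rational(1, 33331), Mul(-1, Mul(-2, 0))) = Add(Rational(1, 33331), Mul(-1, 0)) = Add(Rational(1, 33331), 0) = Rational(1, 33331)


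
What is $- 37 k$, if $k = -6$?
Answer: $222$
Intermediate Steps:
$- 37 k = \left(-37\right) \left(-6\right) = 222$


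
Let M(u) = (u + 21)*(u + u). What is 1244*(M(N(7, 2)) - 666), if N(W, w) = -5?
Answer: -1027544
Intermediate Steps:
M(u) = 2*u*(21 + u) (M(u) = (21 + u)*(2*u) = 2*u*(21 + u))
1244*(M(N(7, 2)) - 666) = 1244*(2*(-5)*(21 - 5) - 666) = 1244*(2*(-5)*16 - 666) = 1244*(-160 - 666) = 1244*(-826) = -1027544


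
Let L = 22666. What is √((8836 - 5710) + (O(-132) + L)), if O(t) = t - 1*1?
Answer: 3*√2851 ≈ 160.18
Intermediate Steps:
O(t) = -1 + t (O(t) = t - 1 = -1 + t)
√((8836 - 5710) + (O(-132) + L)) = √((8836 - 5710) + ((-1 - 132) + 22666)) = √(3126 + (-133 + 22666)) = √(3126 + 22533) = √25659 = 3*√2851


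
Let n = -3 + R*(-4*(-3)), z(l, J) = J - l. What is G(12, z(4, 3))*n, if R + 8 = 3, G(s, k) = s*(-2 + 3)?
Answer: -756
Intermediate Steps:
G(s, k) = s (G(s, k) = s*1 = s)
R = -5 (R = -8 + 3 = -5)
n = -63 (n = -3 - (-20)*(-3) = -3 - 5*12 = -3 - 60 = -63)
G(12, z(4, 3))*n = 12*(-63) = -756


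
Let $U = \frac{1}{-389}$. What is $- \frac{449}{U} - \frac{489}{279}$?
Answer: $\frac{16243310}{93} \approx 1.7466 \cdot 10^{5}$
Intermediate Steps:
$U = - \frac{1}{389} \approx -0.0025707$
$- \frac{449}{U} - \frac{489}{279} = - \frac{449}{- \frac{1}{389}} - \frac{489}{279} = \left(-449\right) \left(-389\right) - \frac{163}{93} = 174661 - \frac{163}{93} = \frac{16243310}{93}$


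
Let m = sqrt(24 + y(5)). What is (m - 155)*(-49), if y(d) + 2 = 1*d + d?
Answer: 7595 - 196*sqrt(2) ≈ 7317.8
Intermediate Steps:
y(d) = -2 + 2*d (y(d) = -2 + (1*d + d) = -2 + (d + d) = -2 + 2*d)
m = 4*sqrt(2) (m = sqrt(24 + (-2 + 2*5)) = sqrt(24 + (-2 + 10)) = sqrt(24 + 8) = sqrt(32) = 4*sqrt(2) ≈ 5.6569)
(m - 155)*(-49) = (4*sqrt(2) - 155)*(-49) = (-155 + 4*sqrt(2))*(-49) = 7595 - 196*sqrt(2)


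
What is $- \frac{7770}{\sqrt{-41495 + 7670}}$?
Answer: $\frac{518 i \sqrt{1353}}{451} \approx 42.248 i$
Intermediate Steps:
$- \frac{7770}{\sqrt{-41495 + 7670}} = - \frac{7770}{\sqrt{-33825}} = - \frac{7770}{5 i \sqrt{1353}} = - 7770 \left(- \frac{i \sqrt{1353}}{6765}\right) = \frac{518 i \sqrt{1353}}{451}$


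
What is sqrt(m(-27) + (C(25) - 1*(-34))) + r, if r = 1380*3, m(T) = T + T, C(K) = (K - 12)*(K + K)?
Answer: 4140 + 3*sqrt(70) ≈ 4165.1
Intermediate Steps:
C(K) = 2*K*(-12 + K) (C(K) = (-12 + K)*(2*K) = 2*K*(-12 + K))
m(T) = 2*T
r = 4140
sqrt(m(-27) + (C(25) - 1*(-34))) + r = sqrt(2*(-27) + (2*25*(-12 + 25) - 1*(-34))) + 4140 = sqrt(-54 + (2*25*13 + 34)) + 4140 = sqrt(-54 + (650 + 34)) + 4140 = sqrt(-54 + 684) + 4140 = sqrt(630) + 4140 = 3*sqrt(70) + 4140 = 4140 + 3*sqrt(70)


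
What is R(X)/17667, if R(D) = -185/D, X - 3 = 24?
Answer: -185/477009 ≈ -0.00038783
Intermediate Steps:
X = 27 (X = 3 + 24 = 27)
R(X)/17667 = -185/27/17667 = -185*1/27*(1/17667) = -185/27*1/17667 = -185/477009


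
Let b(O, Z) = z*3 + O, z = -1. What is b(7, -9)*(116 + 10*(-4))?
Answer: 304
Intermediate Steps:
b(O, Z) = -3 + O (b(O, Z) = -1*3 + O = -3 + O)
b(7, -9)*(116 + 10*(-4)) = (-3 + 7)*(116 + 10*(-4)) = 4*(116 - 40) = 4*76 = 304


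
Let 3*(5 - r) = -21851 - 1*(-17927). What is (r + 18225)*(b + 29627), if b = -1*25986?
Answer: 71137858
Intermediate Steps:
r = 1313 (r = 5 - (-21851 - 1*(-17927))/3 = 5 - (-21851 + 17927)/3 = 5 - ⅓*(-3924) = 5 + 1308 = 1313)
b = -25986
(r + 18225)*(b + 29627) = (1313 + 18225)*(-25986 + 29627) = 19538*3641 = 71137858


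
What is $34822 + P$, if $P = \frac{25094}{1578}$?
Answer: $\frac{27487105}{789} \approx 34838.0$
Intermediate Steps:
$P = \frac{12547}{789}$ ($P = 25094 \cdot \frac{1}{1578} = \frac{12547}{789} \approx 15.902$)
$34822 + P = 34822 + \frac{12547}{789} = \frac{27487105}{789}$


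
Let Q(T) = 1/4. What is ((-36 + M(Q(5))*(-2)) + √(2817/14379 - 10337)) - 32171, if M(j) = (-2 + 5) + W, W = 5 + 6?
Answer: -32235 + I*√237465839486/4793 ≈ -32235.0 + 101.67*I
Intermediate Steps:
W = 11
Q(T) = ¼
M(j) = 14 (M(j) = (-2 + 5) + 11 = 3 + 11 = 14)
((-36 + M(Q(5))*(-2)) + √(2817/14379 - 10337)) - 32171 = ((-36 + 14*(-2)) + √(2817/14379 - 10337)) - 32171 = ((-36 - 28) + √(2817*(1/14379) - 10337)) - 32171 = (-64 + √(939/4793 - 10337)) - 32171 = (-64 + √(-49544302/4793)) - 32171 = (-64 + I*√237465839486/4793) - 32171 = -32235 + I*√237465839486/4793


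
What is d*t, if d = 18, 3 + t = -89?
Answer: -1656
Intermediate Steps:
t = -92 (t = -3 - 89 = -92)
d*t = 18*(-92) = -1656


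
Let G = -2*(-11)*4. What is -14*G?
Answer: -1232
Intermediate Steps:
G = 88 (G = 22*4 = 88)
-14*G = -14*88 = -1232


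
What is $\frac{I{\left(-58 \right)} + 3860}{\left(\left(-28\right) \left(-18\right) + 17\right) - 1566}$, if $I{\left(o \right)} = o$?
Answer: $- \frac{3802}{1045} \approx -3.6383$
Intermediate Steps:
$\frac{I{\left(-58 \right)} + 3860}{\left(\left(-28\right) \left(-18\right) + 17\right) - 1566} = \frac{-58 + 3860}{\left(\left(-28\right) \left(-18\right) + 17\right) - 1566} = \frac{3802}{\left(504 + 17\right) - 1566} = \frac{3802}{521 - 1566} = \frac{3802}{-1045} = 3802 \left(- \frac{1}{1045}\right) = - \frac{3802}{1045}$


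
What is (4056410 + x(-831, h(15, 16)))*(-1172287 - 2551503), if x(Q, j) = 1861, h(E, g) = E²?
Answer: -15112148967090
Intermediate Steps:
(4056410 + x(-831, h(15, 16)))*(-1172287 - 2551503) = (4056410 + 1861)*(-1172287 - 2551503) = 4058271*(-3723790) = -15112148967090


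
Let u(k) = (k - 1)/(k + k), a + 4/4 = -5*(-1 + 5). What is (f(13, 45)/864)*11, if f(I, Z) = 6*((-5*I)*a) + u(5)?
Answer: 56309/540 ≈ 104.28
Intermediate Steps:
a = -21 (a = -1 - 5*(-1 + 5) = -1 - 5*4 = -1 - 20 = -21)
u(k) = (-1 + k)/(2*k) (u(k) = (-1 + k)/((2*k)) = (-1 + k)*(1/(2*k)) = (-1 + k)/(2*k))
f(I, Z) = 2/5 + 630*I (f(I, Z) = 6*(-5*I*(-21)) + (1/2)*(-1 + 5)/5 = 6*(105*I) + (1/2)*(1/5)*4 = 630*I + 2/5 = 2/5 + 630*I)
(f(13, 45)/864)*11 = ((2/5 + 630*13)/864)*11 = ((2/5 + 8190)*(1/864))*11 = ((40952/5)*(1/864))*11 = (5119/540)*11 = 56309/540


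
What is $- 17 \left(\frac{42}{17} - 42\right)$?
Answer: $672$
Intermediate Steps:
$- 17 \left(\frac{42}{17} - 42\right) = \left(-17\right) \left(- \frac{672}{17}\right) = 672$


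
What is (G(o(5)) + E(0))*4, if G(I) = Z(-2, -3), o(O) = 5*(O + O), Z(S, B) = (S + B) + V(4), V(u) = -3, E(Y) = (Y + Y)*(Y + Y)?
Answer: -32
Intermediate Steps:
E(Y) = 4*Y**2 (E(Y) = (2*Y)*(2*Y) = 4*Y**2)
Z(S, B) = -3 + B + S (Z(S, B) = (S + B) - 3 = (B + S) - 3 = -3 + B + S)
o(O) = 10*O (o(O) = 5*(2*O) = 10*O)
G(I) = -8 (G(I) = -3 - 3 - 2 = -8)
(G(o(5)) + E(0))*4 = (-8 + 4*0**2)*4 = (-8 + 4*0)*4 = (-8 + 0)*4 = -8*4 = -32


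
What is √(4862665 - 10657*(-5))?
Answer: 5*√196638 ≈ 2217.2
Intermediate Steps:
√(4862665 - 10657*(-5)) = √(4862665 + 53285) = √4915950 = 5*√196638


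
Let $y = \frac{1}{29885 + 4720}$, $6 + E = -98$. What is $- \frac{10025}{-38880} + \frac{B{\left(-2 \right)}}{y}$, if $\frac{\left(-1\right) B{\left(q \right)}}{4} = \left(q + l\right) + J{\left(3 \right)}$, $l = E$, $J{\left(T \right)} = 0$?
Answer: $\frac{114093517525}{7776} \approx 1.4673 \cdot 10^{7}$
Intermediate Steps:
$E = -104$ ($E = -6 - 98 = -104$)
$l = -104$
$y = \frac{1}{34605} \approx 2.8898 \cdot 10^{-5}$
$B{\left(q \right)} = 416 - 4 q$ ($B{\left(q \right)} = - 4 \left(\left(q - 104\right) + 0\right) = - 4 \left(\left(-104 + q\right) + 0\right) = - 4 \left(-104 + q\right) = 416 - 4 q$)
$- \frac{10025}{-38880} + \frac{B{\left(-2 \right)}}{y} = - \frac{10025}{-38880} + \left(416 - -8\right) \frac{1}{\frac{1}{34605}} = \left(-10025\right) \left(- \frac{1}{38880}\right) + \left(416 + 8\right) 34605 = \frac{2005}{7776} + 424 \cdot 34605 = \frac{2005}{7776} + 14672520 = \frac{114093517525}{7776}$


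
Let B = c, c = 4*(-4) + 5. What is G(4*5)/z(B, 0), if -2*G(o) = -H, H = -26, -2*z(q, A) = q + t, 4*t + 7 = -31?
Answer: -52/41 ≈ -1.2683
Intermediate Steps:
t = -19/2 (t = -7/4 + (1/4)*(-31) = -7/4 - 31/4 = -19/2 ≈ -9.5000)
c = -11 (c = -16 + 5 = -11)
B = -11
z(q, A) = 19/4 - q/2 (z(q, A) = -(q - 19/2)/2 = -(-19/2 + q)/2 = 19/4 - q/2)
G(o) = -13 (G(o) = -(-1)*(-26)/2 = -1/2*26 = -13)
G(4*5)/z(B, 0) = -13/(19/4 - 1/2*(-11)) = -13/(19/4 + 11/2) = -13/41/4 = -13*4/41 = -52/41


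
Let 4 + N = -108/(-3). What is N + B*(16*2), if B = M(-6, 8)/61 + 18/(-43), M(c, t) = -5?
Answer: 41920/2623 ≈ 15.982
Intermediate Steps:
N = 32 (N = -4 - 108/(-3) = -4 - 108*(-1/3) = -4 + 36 = 32)
B = -1313/2623 (B = -5/61 + 18/(-43) = -5*1/61 + 18*(-1/43) = -5/61 - 18/43 = -1313/2623 ≈ -0.50057)
N + B*(16*2) = 32 - 21008*2/2623 = 32 - 1313/2623*32 = 32 - 42016/2623 = 41920/2623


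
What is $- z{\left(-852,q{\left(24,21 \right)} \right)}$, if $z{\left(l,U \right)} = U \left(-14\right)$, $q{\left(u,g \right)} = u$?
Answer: $336$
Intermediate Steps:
$z{\left(l,U \right)} = - 14 U$
$- z{\left(-852,q{\left(24,21 \right)} \right)} = - \left(-14\right) 24 = \left(-1\right) \left(-336\right) = 336$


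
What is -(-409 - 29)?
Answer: 438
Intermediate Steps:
-(-409 - 29) = -1*(-438) = 438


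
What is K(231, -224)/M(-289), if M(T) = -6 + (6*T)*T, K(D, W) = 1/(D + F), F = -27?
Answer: 1/102228480 ≈ 9.7820e-9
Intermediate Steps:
K(D, W) = 1/(-27 + D) (K(D, W) = 1/(D - 27) = 1/(-27 + D))
M(T) = -6 + 6*T²
K(231, -224)/M(-289) = 1/((-27 + 231)*(-6 + 6*(-289)²)) = 1/(204*(-6 + 6*83521)) = 1/(204*(-6 + 501126)) = (1/204)/501120 = (1/204)*(1/501120) = 1/102228480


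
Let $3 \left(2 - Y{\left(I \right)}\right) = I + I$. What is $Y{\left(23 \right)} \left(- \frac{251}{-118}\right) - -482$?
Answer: $\frac{80294}{177} \approx 453.64$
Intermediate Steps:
$Y{\left(I \right)} = 2 - \frac{2 I}{3}$ ($Y{\left(I \right)} = 2 - \frac{I + I}{3} = 2 - \frac{2 I}{3}$)
$Y{\left(23 \right)} \left(- \frac{251}{-118}\right) - -482 = \left(2 - \frac{46}{3}\right) \left(- \frac{251}{-118}\right) - -482 = \left(2 - \frac{46}{3}\right) \left(\left(-251\right) \left(- \frac{1}{118}\right)\right) + 482 = \left(- \frac{40}{3}\right) \frac{251}{118} + 482 = - \frac{5020}{177} + 482 = \frac{80294}{177}$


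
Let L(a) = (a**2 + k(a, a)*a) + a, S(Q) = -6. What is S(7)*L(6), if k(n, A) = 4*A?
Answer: -1116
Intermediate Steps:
L(a) = a + 5*a**2 (L(a) = (a**2 + (4*a)*a) + a = (a**2 + 4*a**2) + a = 5*a**2 + a = a + 5*a**2)
S(7)*L(6) = -36*(1 + 5*6) = -36*(1 + 30) = -36*31 = -6*186 = -1116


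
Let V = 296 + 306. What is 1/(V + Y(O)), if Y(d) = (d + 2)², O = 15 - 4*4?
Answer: 1/603 ≈ 0.0016584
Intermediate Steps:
O = -1 (O = 15 - 16 = -1)
Y(d) = (2 + d)²
V = 602
1/(V + Y(O)) = 1/(602 + (2 - 1)²) = 1/(602 + 1²) = 1/(602 + 1) = 1/603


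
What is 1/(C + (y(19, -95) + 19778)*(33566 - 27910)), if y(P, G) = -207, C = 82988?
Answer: 1/110776564 ≈ 9.0272e-9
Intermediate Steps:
1/(C + (y(19, -95) + 19778)*(33566 - 27910)) = 1/(82988 + (-207 + 19778)*(33566 - 27910)) = 1/(82988 + 19571*5656) = 1/(82988 + 110693576) = 1/110776564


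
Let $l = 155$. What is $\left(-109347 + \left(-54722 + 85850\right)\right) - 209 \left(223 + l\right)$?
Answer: $-157221$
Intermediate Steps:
$\left(-109347 + \left(-54722 + 85850\right)\right) - 209 \left(223 + l\right) = \left(-109347 + \left(-54722 + 85850\right)\right) - 209 \left(223 + 155\right) = \left(-109347 + 31128\right) - 79002 = -78219 - 79002 = -157221$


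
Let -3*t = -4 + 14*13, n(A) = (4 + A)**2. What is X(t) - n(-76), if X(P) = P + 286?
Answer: -14872/3 ≈ -4957.3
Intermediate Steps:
t = -178/3 (t = -(-4 + 14*13)/3 = -(-4 + 182)/3 = -1/3*178 = -178/3 ≈ -59.333)
X(P) = 286 + P
X(t) - n(-76) = (286 - 178/3) - (4 - 76)**2 = 680/3 - 1*(-72)**2 = 680/3 - 1*5184 = 680/3 - 5184 = -14872/3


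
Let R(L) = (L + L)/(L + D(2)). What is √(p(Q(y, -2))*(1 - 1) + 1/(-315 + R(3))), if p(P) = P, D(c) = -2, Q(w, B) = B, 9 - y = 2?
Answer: I*√309/309 ≈ 0.056888*I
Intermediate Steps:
y = 7 (y = 9 - 1*2 = 9 - 2 = 7)
R(L) = 2*L/(-2 + L) (R(L) = (L + L)/(L - 2) = (2*L)/(-2 + L) = 2*L/(-2 + L))
√(p(Q(y, -2))*(1 - 1) + 1/(-315 + R(3))) = √(-2*(1 - 1) + 1/(-315 + 2*3/(-2 + 3))) = √(-2*0 + 1/(-315 + 2*3/1)) = √(0 + 1/(-315 + 2*3*1)) = √(0 + 1/(-315 + 6)) = √(0 + 1/(-309)) = √(0 - 1/309) = √(-1/309) = I*√309/309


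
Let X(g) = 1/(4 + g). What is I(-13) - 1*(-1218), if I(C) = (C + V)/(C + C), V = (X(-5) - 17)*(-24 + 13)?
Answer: 31483/26 ≈ 1210.9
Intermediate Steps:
V = 198 (V = (1/(4 - 5) - 17)*(-24 + 13) = (1/(-1) - 17)*(-11) = (-1 - 17)*(-11) = -18*(-11) = 198)
I(C) = (198 + C)/(2*C) (I(C) = (C + 198)/(C + C) = (198 + C)/((2*C)) = (198 + C)*(1/(2*C)) = (198 + C)/(2*C))
I(-13) - 1*(-1218) = (½)*(198 - 13)/(-13) - 1*(-1218) = (½)*(-1/13)*185 + 1218 = -185/26 + 1218 = 31483/26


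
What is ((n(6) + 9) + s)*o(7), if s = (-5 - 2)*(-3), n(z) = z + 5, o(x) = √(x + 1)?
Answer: 82*√2 ≈ 115.97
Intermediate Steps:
o(x) = √(1 + x)
n(z) = 5 + z
s = 21 (s = -7*(-3) = 21)
((n(6) + 9) + s)*o(7) = (((5 + 6) + 9) + 21)*√(1 + 7) = ((11 + 9) + 21)*√8 = (20 + 21)*(2*√2) = 41*(2*√2) = 82*√2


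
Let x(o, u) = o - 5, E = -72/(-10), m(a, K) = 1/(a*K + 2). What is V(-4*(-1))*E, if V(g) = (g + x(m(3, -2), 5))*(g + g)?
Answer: -72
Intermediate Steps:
m(a, K) = 1/(2 + K*a) (m(a, K) = 1/(K*a + 2) = 1/(2 + K*a))
E = 36/5 (E = -72*(-1/10) = 36/5 ≈ 7.2000)
x(o, u) = -5 + o
V(g) = 2*g*(-21/4 + g) (V(g) = (g + (-5 + 1/(2 - 2*3)))*(g + g) = (g + (-5 + 1/(2 - 6)))*(2*g) = (g + (-5 + 1/(-4)))*(2*g) = (g + (-5 - 1/4))*(2*g) = (g - 21/4)*(2*g) = (-21/4 + g)*(2*g) = 2*g*(-21/4 + g))
V(-4*(-1))*E = ((-4*(-1))*(-21 + 4*(-4*(-1)))/2)*(36/5) = ((1/2)*4*(-21 + 4*4))*(36/5) = ((1/2)*4*(-21 + 16))*(36/5) = ((1/2)*4*(-5))*(36/5) = -10*36/5 = -72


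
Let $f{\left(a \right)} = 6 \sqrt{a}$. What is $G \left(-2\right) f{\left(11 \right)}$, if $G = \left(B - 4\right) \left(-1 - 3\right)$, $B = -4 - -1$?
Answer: $- 336 \sqrt{11} \approx -1114.4$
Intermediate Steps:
$B = -3$ ($B = -4 + 1 = -3$)
$G = 28$ ($G = \left(-3 - 4\right) \left(-1 - 3\right) = \left(-7\right) \left(-4\right) = 28$)
$G \left(-2\right) f{\left(11 \right)} = 28 \left(-2\right) 6 \sqrt{11} = - 56 \cdot 6 \sqrt{11} = - 336 \sqrt{11}$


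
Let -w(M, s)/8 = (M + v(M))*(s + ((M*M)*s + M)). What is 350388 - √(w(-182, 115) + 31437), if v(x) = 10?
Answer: 350388 - √5241481005 ≈ 2.7799e+5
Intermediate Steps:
w(M, s) = -8*(10 + M)*(M + s + s*M²) (w(M, s) = -8*(M + 10)*(s + ((M*M)*s + M)) = -8*(10 + M)*(s + (M²*s + M)) = -8*(10 + M)*(s + (s*M² + M)) = -8*(10 + M)*(s + (M + s*M²)) = -8*(10 + M)*(M + s + s*M²))
350388 - √(w(-182, 115) + 31437) = 350388 - √((-80*(-182) - 80*115 - 8*(-182)² - 80*115*(-182)² - 8*(-182)*115 - 8*115*(-182)³) + 31437) = 350388 - √((14560 - 9200 - 8*33124 - 80*115*33124 + 167440 - 8*115*(-6028568)) + 31437) = 350388 - √((14560 - 9200 - 264992 - 304740800 + 167440 + 5546282560) + 31437) = 350388 - √(5241449568 + 31437) = 350388 - √5241481005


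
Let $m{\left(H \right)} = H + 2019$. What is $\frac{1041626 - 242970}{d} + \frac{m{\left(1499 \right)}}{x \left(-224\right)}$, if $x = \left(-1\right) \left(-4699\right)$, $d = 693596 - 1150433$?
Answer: $- \frac{421126645211}{240427831056} \approx -1.7516$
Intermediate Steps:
$m{\left(H \right)} = 2019 + H$
$d = -456837$
$x = 4699$
$\frac{1041626 - 242970}{d} + \frac{m{\left(1499 \right)}}{x \left(-224\right)} = \frac{1041626 - 242970}{-456837} + \frac{2019 + 1499}{4699 \left(-224\right)} = \left(1041626 - 242970\right) \left(- \frac{1}{456837}\right) + \frac{3518}{-1052576} = 798656 \left(- \frac{1}{456837}\right) + 3518 \left(- \frac{1}{1052576}\right) = - \frac{798656}{456837} - \frac{1759}{526288} = - \frac{421126645211}{240427831056}$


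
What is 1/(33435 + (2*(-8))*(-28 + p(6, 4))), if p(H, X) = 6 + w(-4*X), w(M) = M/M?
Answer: 1/33771 ≈ 2.9611e-5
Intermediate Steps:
w(M) = 1
p(H, X) = 7 (p(H, X) = 6 + 1 = 7)
1/(33435 + (2*(-8))*(-28 + p(6, 4))) = 1/(33435 + (2*(-8))*(-28 + 7)) = 1/(33435 - 16*(-21)) = 1/(33435 + 336) = 1/33771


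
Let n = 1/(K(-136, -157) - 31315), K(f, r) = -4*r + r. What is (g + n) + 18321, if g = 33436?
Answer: 1596392907/30844 ≈ 51757.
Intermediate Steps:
K(f, r) = -3*r
n = -1/30844 (n = 1/(-3*(-157) - 31315) = 1/(471 - 31315) = 1/(-30844) = -1/30844 ≈ -3.2421e-5)
(g + n) + 18321 = (33436 - 1/30844) + 18321 = 1031299983/30844 + 18321 = 1596392907/30844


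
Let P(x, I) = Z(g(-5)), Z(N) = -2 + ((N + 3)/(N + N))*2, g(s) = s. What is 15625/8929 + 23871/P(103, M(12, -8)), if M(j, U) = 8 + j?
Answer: -1065595795/71432 ≈ -14918.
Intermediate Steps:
Z(N) = -2 + (3 + N)/N (Z(N) = -2 + ((3 + N)/((2*N)))*2 = -2 + ((3 + N)*(1/(2*N)))*2 = -2 + ((3 + N)/(2*N))*2 = -2 + (3 + N)/N)
P(x, I) = -8/5 (P(x, I) = (3 - 1*(-5))/(-5) = -(3 + 5)/5 = -⅕*8 = -8/5)
15625/8929 + 23871/P(103, M(12, -8)) = 15625/8929 + 23871/(-8/5) = 15625*(1/8929) + 23871*(-5/8) = 15625/8929 - 119355/8 = -1065595795/71432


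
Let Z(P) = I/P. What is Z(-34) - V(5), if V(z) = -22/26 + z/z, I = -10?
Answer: 31/221 ≈ 0.14027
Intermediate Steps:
V(z) = 2/13 (V(z) = -22*1/26 + 1 = -11/13 + 1 = 2/13)
Z(P) = -10/P
Z(-34) - V(5) = -10/(-34) - 1*2/13 = -10*(-1/34) - 2/13 = 5/17 - 2/13 = 31/221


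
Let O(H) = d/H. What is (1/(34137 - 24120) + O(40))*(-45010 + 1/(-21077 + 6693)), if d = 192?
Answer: -51883035962111/240140880 ≈ -2.1605e+5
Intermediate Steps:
O(H) = 192/H
(1/(34137 - 24120) + O(40))*(-45010 + 1/(-21077 + 6693)) = (1/(34137 - 24120) + 192/40)*(-45010 + 1/(-21077 + 6693)) = (1/10017 + 192*(1/40))*(-45010 + 1/(-14384)) = (1/10017 + 24/5)*(-45010 - 1/14384) = (240413/50085)*(-647423841/14384) = -51883035962111/240140880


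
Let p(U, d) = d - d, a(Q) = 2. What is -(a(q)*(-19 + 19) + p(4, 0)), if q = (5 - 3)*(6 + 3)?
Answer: 0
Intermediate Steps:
q = 18 (q = 2*9 = 18)
p(U, d) = 0
-(a(q)*(-19 + 19) + p(4, 0)) = -(2*(-19 + 19) + 0) = -(2*0 + 0) = -(0 + 0) = -1*0 = 0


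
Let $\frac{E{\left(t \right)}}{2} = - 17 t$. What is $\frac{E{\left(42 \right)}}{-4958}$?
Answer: $\frac{714}{2479} \approx 0.28802$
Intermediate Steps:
$E{\left(t \right)} = - 34 t$ ($E{\left(t \right)} = 2 \left(- 17 t\right) = - 34 t$)
$\frac{E{\left(42 \right)}}{-4958} = \frac{\left(-34\right) 42}{-4958} = \left(-1428\right) \left(- \frac{1}{4958}\right) = \frac{714}{2479}$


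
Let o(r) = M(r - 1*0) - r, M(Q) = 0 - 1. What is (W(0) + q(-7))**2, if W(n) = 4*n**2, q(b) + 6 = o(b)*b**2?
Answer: 82944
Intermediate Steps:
M(Q) = -1
o(r) = -1 - r
q(b) = -6 + b**2*(-1 - b) (q(b) = -6 + (-1 - b)*b**2 = -6 + b**2*(-1 - b))
(W(0) + q(-7))**2 = (4*0**2 + (-6 - 1*(-7)**2*(1 - 7)))**2 = (4*0 + (-6 - 1*49*(-6)))**2 = (0 + (-6 + 294))**2 = (0 + 288)**2 = 288**2 = 82944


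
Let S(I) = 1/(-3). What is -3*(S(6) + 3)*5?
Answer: -40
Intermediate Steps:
S(I) = -1/3
-3*(S(6) + 3)*5 = -3*(-1/3 + 3)*5 = -3*8/3*5 = -8*5 = -40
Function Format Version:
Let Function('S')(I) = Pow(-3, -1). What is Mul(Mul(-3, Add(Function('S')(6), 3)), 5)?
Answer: -40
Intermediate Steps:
Function('S')(I) = Rational(-1, 3)
Mul(Mul(-3, Add(Function('S')(6), 3)), 5) = Mul(Mul(-3, Add(Rational(-1, 3), 3)), 5) = Mul(Mul(-3, Rational(8, 3)), 5) = Mul(-8, 5) = -40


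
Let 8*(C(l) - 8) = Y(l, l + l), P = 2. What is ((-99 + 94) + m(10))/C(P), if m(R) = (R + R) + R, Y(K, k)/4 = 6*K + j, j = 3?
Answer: 50/31 ≈ 1.6129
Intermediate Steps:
Y(K, k) = 12 + 24*K (Y(K, k) = 4*(6*K + 3) = 4*(3 + 6*K) = 12 + 24*K)
m(R) = 3*R (m(R) = 2*R + R = 3*R)
C(l) = 19/2 + 3*l (C(l) = 8 + (12 + 24*l)/8 = 8 + (3/2 + 3*l) = 19/2 + 3*l)
((-99 + 94) + m(10))/C(P) = ((-99 + 94) + 3*10)/(19/2 + 3*2) = (-5 + 30)/(19/2 + 6) = 25/(31/2) = 25*(2/31) = 50/31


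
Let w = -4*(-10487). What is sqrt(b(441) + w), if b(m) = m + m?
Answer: sqrt(42830) ≈ 206.95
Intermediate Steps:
w = 41948
b(m) = 2*m
sqrt(b(441) + w) = sqrt(2*441 + 41948) = sqrt(882 + 41948) = sqrt(42830)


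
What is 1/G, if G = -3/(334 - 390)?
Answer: 56/3 ≈ 18.667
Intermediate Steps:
G = 3/56 (G = -3/(-56) = -3*(-1/56) = 3/56 ≈ 0.053571)
1/G = 1/(3/56) = 56/3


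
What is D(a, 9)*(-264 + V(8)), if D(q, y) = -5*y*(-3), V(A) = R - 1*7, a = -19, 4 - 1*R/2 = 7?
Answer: -37395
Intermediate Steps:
R = -6 (R = 8 - 2*7 = 8 - 14 = -6)
V(A) = -13 (V(A) = -6 - 1*7 = -6 - 7 = -13)
D(q, y) = 15*y
D(a, 9)*(-264 + V(8)) = (15*9)*(-264 - 13) = 135*(-277) = -37395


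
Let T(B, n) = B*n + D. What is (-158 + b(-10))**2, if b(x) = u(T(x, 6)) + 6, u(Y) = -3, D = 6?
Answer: 24025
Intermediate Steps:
T(B, n) = 6 + B*n (T(B, n) = B*n + 6 = 6 + B*n)
b(x) = 3 (b(x) = -3 + 6 = 3)
(-158 + b(-10))**2 = (-158 + 3)**2 = (-155)**2 = 24025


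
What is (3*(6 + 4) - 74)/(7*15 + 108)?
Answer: -44/213 ≈ -0.20657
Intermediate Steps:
(3*(6 + 4) - 74)/(7*15 + 108) = (3*10 - 74)/(105 + 108) = (30 - 74)/213 = -44*1/213 = -44/213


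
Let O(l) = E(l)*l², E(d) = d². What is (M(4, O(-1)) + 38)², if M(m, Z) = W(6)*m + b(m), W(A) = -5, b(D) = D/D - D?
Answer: 225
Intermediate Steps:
b(D) = 1 - D
O(l) = l⁴ (O(l) = l²*l² = l⁴)
M(m, Z) = 1 - 6*m (M(m, Z) = -5*m + (1 - m) = 1 - 6*m)
(M(4, O(-1)) + 38)² = ((1 - 6*4) + 38)² = ((1 - 24) + 38)² = (-23 + 38)² = 15² = 225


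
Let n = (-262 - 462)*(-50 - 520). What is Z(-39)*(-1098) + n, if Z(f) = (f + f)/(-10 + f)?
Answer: 20135676/49 ≈ 4.1093e+5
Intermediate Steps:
n = 412680 (n = -724*(-570) = 412680)
Z(f) = 2*f/(-10 + f) (Z(f) = (2*f)/(-10 + f) = 2*f/(-10 + f))
Z(-39)*(-1098) + n = (2*(-39)/(-10 - 39))*(-1098) + 412680 = (2*(-39)/(-49))*(-1098) + 412680 = (2*(-39)*(-1/49))*(-1098) + 412680 = (78/49)*(-1098) + 412680 = -85644/49 + 412680 = 20135676/49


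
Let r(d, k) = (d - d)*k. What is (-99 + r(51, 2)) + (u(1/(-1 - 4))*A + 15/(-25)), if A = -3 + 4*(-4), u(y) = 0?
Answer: -498/5 ≈ -99.600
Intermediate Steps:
A = -19 (A = -3 - 16 = -19)
r(d, k) = 0 (r(d, k) = 0*k = 0)
(-99 + r(51, 2)) + (u(1/(-1 - 4))*A + 15/(-25)) = (-99 + 0) + (0*(-19) + 15/(-25)) = -99 + (0 + 15*(-1/25)) = -99 + (0 - ⅗) = -99 - ⅗ = -498/5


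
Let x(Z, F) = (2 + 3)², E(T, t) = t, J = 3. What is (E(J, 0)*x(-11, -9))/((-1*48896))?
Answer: 0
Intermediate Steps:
x(Z, F) = 25 (x(Z, F) = 5² = 25)
(E(J, 0)*x(-11, -9))/((-1*48896)) = (0*25)/((-1*48896)) = 0/(-48896) = 0*(-1/48896) = 0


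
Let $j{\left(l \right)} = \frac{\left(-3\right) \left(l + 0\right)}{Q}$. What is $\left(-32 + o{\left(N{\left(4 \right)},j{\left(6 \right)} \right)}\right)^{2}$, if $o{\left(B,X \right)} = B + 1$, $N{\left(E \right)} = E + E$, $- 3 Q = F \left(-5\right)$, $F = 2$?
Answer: $529$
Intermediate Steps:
$Q = \frac{10}{3}$ ($Q = - \frac{2 \left(-5\right)}{3} = \left(- \frac{1}{3}\right) \left(-10\right) = \frac{10}{3} \approx 3.3333$)
$N{\left(E \right)} = 2 E$
$j{\left(l \right)} = - \frac{9 l}{10}$ ($j{\left(l \right)} = \frac{\left(-3\right) \left(l + 0\right)}{\frac{10}{3}} = - 3 l \frac{3}{10} = - \frac{9 l}{10}$)
$o{\left(B,X \right)} = 1 + B$
$\left(-32 + o{\left(N{\left(4 \right)},j{\left(6 \right)} \right)}\right)^{2} = \left(-32 + \left(1 + 2 \cdot 4\right)\right)^{2} = \left(-32 + \left(1 + 8\right)\right)^{2} = \left(-32 + 9\right)^{2} = \left(-23\right)^{2} = 529$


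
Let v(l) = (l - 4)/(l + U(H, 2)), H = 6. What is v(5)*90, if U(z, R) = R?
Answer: 90/7 ≈ 12.857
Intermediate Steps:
v(l) = (-4 + l)/(2 + l) (v(l) = (l - 4)/(l + 2) = (-4 + l)/(2 + l))
v(5)*90 = ((-4 + 5)/(2 + 5))*90 = (1/7)*90 = 90/7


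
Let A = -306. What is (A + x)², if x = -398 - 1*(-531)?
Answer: 29929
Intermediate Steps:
x = 133 (x = -398 + 531 = 133)
(A + x)² = (-306 + 133)² = (-173)² = 29929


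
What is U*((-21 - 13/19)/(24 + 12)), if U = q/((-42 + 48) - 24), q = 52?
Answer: 2678/1539 ≈ 1.7401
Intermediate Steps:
U = -26/9 (U = 52/((-42 + 48) - 24) = 52/(6 - 24) = 52/(-18) = 52*(-1/18) = -26/9 ≈ -2.8889)
U*((-21 - 13/19)/(24 + 12)) = -26*(-21 - 13/19)/(9*(24 + 12)) = -26*(-21 - 13*1/19)/(9*36) = -26*(-21 - 13/19)/(9*36) = -(-10712)/(171*36) = -26/9*(-103/171) = 2678/1539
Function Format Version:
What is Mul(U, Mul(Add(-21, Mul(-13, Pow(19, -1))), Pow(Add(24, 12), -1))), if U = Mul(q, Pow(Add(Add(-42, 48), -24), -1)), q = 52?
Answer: Rational(2678, 1539) ≈ 1.7401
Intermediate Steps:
U = Rational(-26, 9) (U = Mul(52, Pow(Add(Add(-42, 48), -24), -1)) = Mul(52, Pow(Add(6, -24), -1)) = Mul(52, Pow(-18, -1)) = Mul(52, Rational(-1, 18)) = Rational(-26, 9) ≈ -2.8889)
Mul(U, Mul(Add(-21, Mul(-13, Pow(19, -1))), Pow(Add(24, 12), -1))) = Mul(Rational(-26, 9), Mul(Add(-21, Mul(-13, Pow(19, -1))), Pow(Add(24, 12), -1))) = Mul(Rational(-26, 9), Mul(Add(-21, Mul(-13, Rational(1, 19))), Pow(36, -1))) = Mul(Rational(-26, 9), Mul(Add(-21, Rational(-13, 19)), Rational(1, 36))) = Mul(Rational(-26, 9), Mul(Rational(-412, 19), Rational(1, 36))) = Mul(Rational(-26, 9), Rational(-103, 171)) = Rational(2678, 1539)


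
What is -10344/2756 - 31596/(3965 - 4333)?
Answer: 5204499/63388 ≈ 82.105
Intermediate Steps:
-10344/2756 - 31596/(3965 - 4333) = -10344*1/2756 - 31596/(-368) = -2586/689 - 31596*(-1/368) = -2586/689 + 7899/92 = 5204499/63388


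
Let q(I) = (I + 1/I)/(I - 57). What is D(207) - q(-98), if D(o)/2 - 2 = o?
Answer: 1267963/3038 ≈ 417.37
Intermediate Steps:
D(o) = 4 + 2*o
q(I) = (I + 1/I)/(-57 + I)
D(207) - q(-98) = (4 + 2*207) - (1 + (-98)**2)/((-98)*(-57 - 98)) = (4 + 414) - (-1)*(1 + 9604)/(98*(-155)) = 418 - (-1)*(-1)*9605/(98*155) = 418 - 1*1921/3038 = 418 - 1921/3038 = 1267963/3038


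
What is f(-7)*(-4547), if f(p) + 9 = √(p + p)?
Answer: 40923 - 4547*I*√14 ≈ 40923.0 - 17013.0*I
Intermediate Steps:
f(p) = -9 + √2*√p (f(p) = -9 + √(p + p) = -9 + √(2*p) = -9 + √2*√p)
f(-7)*(-4547) = (-9 + √2*√(-7))*(-4547) = (-9 + √2*(I*√7))*(-4547) = (-9 + I*√14)*(-4547) = 40923 - 4547*I*√14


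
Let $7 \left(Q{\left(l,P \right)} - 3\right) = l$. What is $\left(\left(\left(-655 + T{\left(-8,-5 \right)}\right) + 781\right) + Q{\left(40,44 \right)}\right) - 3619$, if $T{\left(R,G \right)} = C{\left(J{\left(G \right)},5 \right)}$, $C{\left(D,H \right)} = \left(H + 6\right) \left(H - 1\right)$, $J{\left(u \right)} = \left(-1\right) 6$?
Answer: $- \frac{24082}{7} \approx -3440.3$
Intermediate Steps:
$J{\left(u \right)} = -6$
$Q{\left(l,P \right)} = 3 + \frac{l}{7}$
$C{\left(D,H \right)} = \left(-1 + H\right) \left(6 + H\right)$ ($C{\left(D,H \right)} = \left(6 + H\right) \left(-1 + H\right) = \left(-1 + H\right) \left(6 + H\right)$)
$T{\left(R,G \right)} = 44$ ($T{\left(R,G \right)} = -6 + 5^{2} + 5 \cdot 5 = -6 + 25 + 25 = 44$)
$\left(\left(\left(-655 + T{\left(-8,-5 \right)}\right) + 781\right) + Q{\left(40,44 \right)}\right) - 3619 = \left(\left(\left(-655 + 44\right) + 781\right) + \left(3 + \frac{1}{7} \cdot 40\right)\right) - 3619 = \left(\left(-611 + 781\right) + \left(3 + \frac{40}{7}\right)\right) - 3619 = \left(170 + \frac{61}{7}\right) - 3619 = \frac{1251}{7} - 3619 = - \frac{24082}{7}$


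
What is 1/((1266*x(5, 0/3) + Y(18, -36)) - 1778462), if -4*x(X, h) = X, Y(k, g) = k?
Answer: -2/3560053 ≈ -5.6179e-7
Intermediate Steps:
x(X, h) = -X/4
1/((1266*x(5, 0/3) + Y(18, -36)) - 1778462) = 1/((1266*(-¼*5) + 18) - 1778462) = 1/((1266*(-5/4) + 18) - 1778462) = 1/((-3165/2 + 18) - 1778462) = 1/(-3129/2 - 1778462) = 1/(-3560053/2) = -2/3560053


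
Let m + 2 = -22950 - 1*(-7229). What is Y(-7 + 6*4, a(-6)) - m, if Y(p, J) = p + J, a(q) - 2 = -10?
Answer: 15732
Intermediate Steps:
a(q) = -8 (a(q) = 2 - 10 = -8)
Y(p, J) = J + p
m = -15723 (m = -2 + (-22950 - 1*(-7229)) = -2 + (-22950 + 7229) = -2 - 15721 = -15723)
Y(-7 + 6*4, a(-6)) - m = (-8 + (-7 + 6*4)) - 1*(-15723) = (-8 + (-7 + 24)) + 15723 = (-8 + 17) + 15723 = 9 + 15723 = 15732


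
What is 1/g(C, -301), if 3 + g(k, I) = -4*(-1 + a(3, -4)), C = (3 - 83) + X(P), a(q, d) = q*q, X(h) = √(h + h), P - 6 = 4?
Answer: -1/35 ≈ -0.028571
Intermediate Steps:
P = 10 (P = 6 + 4 = 10)
X(h) = √2*√h (X(h) = √(2*h) = √2*√h)
a(q, d) = q²
C = -80 + 2*√5 (C = (3 - 83) + √2*√10 = -80 + 2*√5 ≈ -75.528)
g(k, I) = -35 (g(k, I) = -3 - 4*(-1 + 3²) = -3 - 4*(-1 + 9) = -3 - 4*8 = -3 - 32 = -35)
1/g(C, -301) = 1/(-35) = -1/35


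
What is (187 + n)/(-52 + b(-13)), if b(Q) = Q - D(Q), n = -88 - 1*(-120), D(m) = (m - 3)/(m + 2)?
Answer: -2409/731 ≈ -3.2955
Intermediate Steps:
D(m) = (-3 + m)/(2 + m)
n = 32 (n = -88 + 120 = 32)
b(Q) = Q - (-3 + Q)/(2 + Q)
(187 + n)/(-52 + b(-13)) = (187 + 32)/(-52 + (3 - 13 + (-13)²)/(2 - 13)) = 219/(-52 + (3 - 13 + 169)/(-11)) = 219/(-52 - 1/11*159) = 219/(-52 - 159/11) = 219/(-731/11) = 219*(-11/731) = -2409/731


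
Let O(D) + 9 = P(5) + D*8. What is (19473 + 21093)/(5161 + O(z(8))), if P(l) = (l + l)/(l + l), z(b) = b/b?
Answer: 40566/5161 ≈ 7.8601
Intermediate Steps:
z(b) = 1
P(l) = 1 (P(l) = (2*l)/((2*l)) = (2*l)*(1/(2*l)) = 1)
O(D) = -8 + 8*D (O(D) = -9 + (1 + D*8) = -9 + (1 + 8*D) = -8 + 8*D)
(19473 + 21093)/(5161 + O(z(8))) = (19473 + 21093)/(5161 + (-8 + 8*1)) = 40566/(5161 + (-8 + 8)) = 40566/(5161 + 0) = 40566/5161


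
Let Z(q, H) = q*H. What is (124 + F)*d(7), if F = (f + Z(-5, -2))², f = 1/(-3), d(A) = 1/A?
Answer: 1957/63 ≈ 31.063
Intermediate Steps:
f = -⅓ ≈ -0.33333
Z(q, H) = H*q
F = 841/9 (F = (-⅓ - 2*(-5))² = (-⅓ + 10)² = (29/3)² = 841/9 ≈ 93.444)
(124 + F)*d(7) = (124 + 841/9)/7 = (1957/9)*(⅐) = 1957/63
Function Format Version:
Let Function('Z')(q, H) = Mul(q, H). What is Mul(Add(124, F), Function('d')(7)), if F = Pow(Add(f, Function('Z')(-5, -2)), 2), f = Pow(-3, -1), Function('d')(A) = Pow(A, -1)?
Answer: Rational(1957, 63) ≈ 31.063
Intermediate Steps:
f = Rational(-1, 3) ≈ -0.33333
Function('Z')(q, H) = Mul(H, q)
F = Rational(841, 9) (F = Pow(Add(Rational(-1, 3), Mul(-2, -5)), 2) = Pow(Add(Rational(-1, 3), 10), 2) = Pow(Rational(29, 3), 2) = Rational(841, 9) ≈ 93.444)
Mul(Add(124, F), Function('d')(7)) = Mul(Add(124, Rational(841, 9)), Pow(7, -1)) = Mul(Rational(1957, 9), Rational(1, 7)) = Rational(1957, 63)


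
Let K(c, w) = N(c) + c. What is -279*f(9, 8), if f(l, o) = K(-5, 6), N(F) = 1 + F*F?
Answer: -5859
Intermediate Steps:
N(F) = 1 + F²
K(c, w) = 1 + c + c² (K(c, w) = (1 + c²) + c = 1 + c + c²)
f(l, o) = 21 (f(l, o) = 1 - 5 + (-5)² = 1 - 5 + 25 = 21)
-279*f(9, 8) = -279*21 = -5859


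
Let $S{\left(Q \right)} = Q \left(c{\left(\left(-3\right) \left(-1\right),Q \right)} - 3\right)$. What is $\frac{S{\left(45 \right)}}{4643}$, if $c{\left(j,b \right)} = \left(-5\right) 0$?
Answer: $- \frac{135}{4643} \approx -0.029076$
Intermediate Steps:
$c{\left(j,b \right)} = 0$
$S{\left(Q \right)} = - 3 Q$ ($S{\left(Q \right)} = Q \left(0 - 3\right) = Q \left(-3\right) = - 3 Q$)
$\frac{S{\left(45 \right)}}{4643} = \frac{\left(-3\right) 45}{4643} = \left(-135\right) \frac{1}{4643} = - \frac{135}{4643}$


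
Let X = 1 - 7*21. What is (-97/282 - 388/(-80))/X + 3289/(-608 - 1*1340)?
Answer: -344725079/200507640 ≈ -1.7193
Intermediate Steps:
X = -146 (X = 1 - 147 = -146)
(-97/282 - 388/(-80))/X + 3289/(-608 - 1*1340) = (-97/282 - 388/(-80))/(-146) + 3289/(-608 - 1*1340) = (-97*1/282 - 388*(-1/80))*(-1/146) + 3289/(-608 - 1340) = (-97/282 + 97/20)*(-1/146) + 3289/(-1948) = (12707/2820)*(-1/146) + 3289*(-1/1948) = -12707/411720 - 3289/1948 = -344725079/200507640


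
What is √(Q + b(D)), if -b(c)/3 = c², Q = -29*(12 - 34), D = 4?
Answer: √590 ≈ 24.290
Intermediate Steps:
Q = 638 (Q = -29*(-22) = 638)
b(c) = -3*c²
√(Q + b(D)) = √(638 - 3*4²) = √(638 - 3*16) = √(638 - 48) = √590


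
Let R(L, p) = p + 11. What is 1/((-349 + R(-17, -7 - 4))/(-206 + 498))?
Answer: -292/349 ≈ -0.83668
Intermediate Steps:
R(L, p) = 11 + p
1/((-349 + R(-17, -7 - 4))/(-206 + 498)) = 1/((-349 + (11 + (-7 - 4)))/(-206 + 498)) = 1/((-349 + (11 - 11))/292) = 1/((-349 + 0)*(1/292)) = 1/(-349*1/292) = 1/(-349/292) = -292/349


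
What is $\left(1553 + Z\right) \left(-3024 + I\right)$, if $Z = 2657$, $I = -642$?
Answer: $-15433860$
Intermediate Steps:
$\left(1553 + Z\right) \left(-3024 + I\right) = \left(1553 + 2657\right) \left(-3024 - 642\right) = 4210 \left(-3666\right) = -15433860$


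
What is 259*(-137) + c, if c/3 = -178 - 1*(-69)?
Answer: -35810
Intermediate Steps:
c = -327 (c = 3*(-178 - 1*(-69)) = 3*(-178 + 69) = 3*(-109) = -327)
259*(-137) + c = 259*(-137) - 327 = -35483 - 327 = -35810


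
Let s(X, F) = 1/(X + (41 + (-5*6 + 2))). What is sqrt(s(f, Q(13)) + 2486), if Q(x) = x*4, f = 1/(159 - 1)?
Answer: 2*sqrt(2624691210)/2055 ≈ 49.861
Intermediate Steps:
f = 1/158 ≈ 0.0063291
Q(x) = 4*x
s(X, F) = 1/(13 + X) (s(X, F) = 1/(X + (41 + (-30 + 2))) = 1/(X + (41 - 28)) = 1/(X + 13) = 1/(13 + X))
sqrt(s(f, Q(13)) + 2486) = sqrt(1/(13 + 1/158) + 2486) = sqrt(1/(2055/158) + 2486) = sqrt(158/2055 + 2486) = sqrt(5108888/2055) = 2*sqrt(2624691210)/2055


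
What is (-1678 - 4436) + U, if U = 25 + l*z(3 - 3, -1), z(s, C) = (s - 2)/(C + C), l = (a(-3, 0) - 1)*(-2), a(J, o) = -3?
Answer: -6081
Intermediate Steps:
l = 8 (l = (-3 - 1)*(-2) = -4*(-2) = 8)
z(s, C) = (-2 + s)/(2*C) (z(s, C) = (-2 + s)/((2*C)) = (-2 + s)*(1/(2*C)) = (-2 + s)/(2*C))
U = 33 (U = 25 + 8*((½)*(-2 + (3 - 3))/(-1)) = 25 + 8*((½)*(-1)*(-2 + 0)) = 25 + 8*((½)*(-1)*(-2)) = 25 + 8*1 = 25 + 8 = 33)
(-1678 - 4436) + U = (-1678 - 4436) + 33 = -6114 + 33 = -6081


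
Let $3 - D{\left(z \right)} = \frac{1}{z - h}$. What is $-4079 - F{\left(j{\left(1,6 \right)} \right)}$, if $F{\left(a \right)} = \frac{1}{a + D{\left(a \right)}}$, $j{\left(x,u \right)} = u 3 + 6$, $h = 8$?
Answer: $- \frac{1758065}{431} \approx -4079.0$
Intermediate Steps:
$D{\left(z \right)} = 3 - \frac{1}{-8 + z}$ ($D{\left(z \right)} = 3 - \frac{1}{z - 8} = 3 - \frac{1}{-8 + z}$)
$j{\left(x,u \right)} = 6 + 3 u$ ($j{\left(x,u \right)} = 3 u + 6 = 6 + 3 u$)
$F{\left(a \right)} = \frac{1}{a + \frac{-25 + 3 a}{-8 + a}}$
$-4079 - F{\left(j{\left(1,6 \right)} \right)} = -4079 - \frac{-8 + \left(6 + 3 \cdot 6\right)}{-25 + \left(6 + 3 \cdot 6\right)^{2} - 5 \left(6 + 3 \cdot 6\right)} = -4079 - \frac{-8 + \left(6 + 18\right)}{-25 + \left(6 + 18\right)^{2} - 5 \left(6 + 18\right)} = -4079 - \frac{-8 + 24}{-25 + 24^{2} - 120} = -4079 - \frac{1}{-25 + 576 - 120} \cdot 16 = -4079 - \frac{1}{431} \cdot 16 = -4079 - \frac{16}{431} = - \frac{1758065}{431}$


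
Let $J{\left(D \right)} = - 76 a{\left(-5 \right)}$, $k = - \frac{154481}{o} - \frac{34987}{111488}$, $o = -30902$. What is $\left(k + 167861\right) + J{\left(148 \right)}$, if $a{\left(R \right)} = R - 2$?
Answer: $\frac{290082035816311}{1722601088} \approx 1.684 \cdot 10^{5}$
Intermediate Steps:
$a{\left(R \right)} = -2 + R$
$k = \frac{8070804727}{1722601088}$ ($k = - \frac{154481}{-30902} - \frac{34987}{111488} = \left(-154481\right) \left(- \frac{1}{30902}\right) - \frac{34987}{111488} = \frac{154481}{30902} - \frac{34987}{111488} = \frac{8070804727}{1722601088} \approx 4.6852$)
$J{\left(D \right)} = 532$ ($J{\left(D \right)} = - 76 \left(-2 - 5\right) = \left(-76\right) \left(-7\right) = 532$)
$\left(k + 167861\right) + J{\left(148 \right)} = \left(\frac{8070804727}{1722601088} + 167861\right) + 532 = \frac{289165612037495}{1722601088} + 532 = \frac{290082035816311}{1722601088}$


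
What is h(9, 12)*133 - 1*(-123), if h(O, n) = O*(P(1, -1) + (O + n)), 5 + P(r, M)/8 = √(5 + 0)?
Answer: -22620 + 9576*√5 ≈ -1207.4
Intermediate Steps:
P(r, M) = -40 + 8*√5 (P(r, M) = -40 + 8*√(5 + 0) = -40 + 8*√5)
h(O, n) = O*(-40 + O + n + 8*√5) (h(O, n) = O*((-40 + 8*√5) + (O + n)) = O*(-40 + O + n + 8*√5))
h(9, 12)*133 - 1*(-123) = (9*(-40 + 9 + 12 + 8*√5))*133 - 1*(-123) = (9*(-19 + 8*√5))*133 + 123 = (-171 + 72*√5)*133 + 123 = (-22743 + 9576*√5) + 123 = -22620 + 9576*√5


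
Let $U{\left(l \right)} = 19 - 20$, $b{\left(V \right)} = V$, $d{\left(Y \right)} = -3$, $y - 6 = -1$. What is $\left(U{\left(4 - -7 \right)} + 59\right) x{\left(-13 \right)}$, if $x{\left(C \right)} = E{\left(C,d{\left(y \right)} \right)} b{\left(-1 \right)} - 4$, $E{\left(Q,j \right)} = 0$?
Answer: $-232$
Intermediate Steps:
$y = 5$ ($y = 6 - 1 = 5$)
$U{\left(l \right)} = -1$ ($U{\left(l \right)} = 19 - 20 = -1$)
$x{\left(C \right)} = -4$ ($x{\left(C \right)} = 0 \left(-1\right) - 4 = 0 - 4 = -4$)
$\left(U{\left(4 - -7 \right)} + 59\right) x{\left(-13 \right)} = \left(-1 + 59\right) \left(-4\right) = 58 \left(-4\right) = -232$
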